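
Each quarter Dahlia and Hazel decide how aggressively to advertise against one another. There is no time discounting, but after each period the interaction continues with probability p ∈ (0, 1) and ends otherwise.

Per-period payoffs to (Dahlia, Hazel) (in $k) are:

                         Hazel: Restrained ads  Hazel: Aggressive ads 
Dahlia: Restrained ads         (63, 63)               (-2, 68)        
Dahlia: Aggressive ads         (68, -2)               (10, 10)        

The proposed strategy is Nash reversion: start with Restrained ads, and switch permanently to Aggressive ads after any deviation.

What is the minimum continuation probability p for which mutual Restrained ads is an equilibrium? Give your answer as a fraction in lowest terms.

5/58

Expected cooperation value is 63 + p·63 + p²·63 + … = 63/(1−p); deviation gives 68 + p·10/(1−p).
63 ≥ 68(1−p) + 10p ⇒ 58p ≥ 5 ⇒ p ≥ 5/58.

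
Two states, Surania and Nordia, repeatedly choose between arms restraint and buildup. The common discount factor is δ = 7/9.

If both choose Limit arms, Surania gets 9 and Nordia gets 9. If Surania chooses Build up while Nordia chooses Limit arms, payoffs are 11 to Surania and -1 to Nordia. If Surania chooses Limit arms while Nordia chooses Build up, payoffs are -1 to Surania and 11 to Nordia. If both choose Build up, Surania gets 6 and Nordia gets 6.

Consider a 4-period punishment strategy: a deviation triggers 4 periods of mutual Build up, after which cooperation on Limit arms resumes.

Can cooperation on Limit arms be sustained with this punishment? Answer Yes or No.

IC: δ+…+δ^4 ≥ (11−9)/(9−6) = 2/3.
At δ = 7/9: partial sum = 2.2192 ≥ 0.6667. Cooperation sustainable.

Yes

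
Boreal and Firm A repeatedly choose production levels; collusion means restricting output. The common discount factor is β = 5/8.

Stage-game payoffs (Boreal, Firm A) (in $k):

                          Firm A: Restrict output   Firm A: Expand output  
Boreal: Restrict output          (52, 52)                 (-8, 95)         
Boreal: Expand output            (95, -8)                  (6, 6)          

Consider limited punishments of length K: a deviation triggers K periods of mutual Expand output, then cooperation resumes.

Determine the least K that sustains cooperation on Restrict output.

No profitable deviation requires (52−6)(β+…+β^K) ≥ 95−52, i.e. β+…+β^K ≥ 43/46 ≈ 0.9348.
With β = 5/8, the partial sums are K=1: 0.6250, K=2: 1.0156.
K = 2 is the first length at which the sum reaches 0.9348.

2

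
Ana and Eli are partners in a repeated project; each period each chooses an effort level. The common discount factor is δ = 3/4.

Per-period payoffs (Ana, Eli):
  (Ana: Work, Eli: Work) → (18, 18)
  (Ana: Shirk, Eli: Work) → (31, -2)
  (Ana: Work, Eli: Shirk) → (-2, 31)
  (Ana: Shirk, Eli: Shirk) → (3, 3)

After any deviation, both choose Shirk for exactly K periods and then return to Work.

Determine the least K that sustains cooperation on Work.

Need Σ_{k=1}^{K} δ^k ≥ (31−18)/(18−3) = 0.8667 at δ = 3/4.
At K = 1 the sum is 0.7500 < 0.8667; at K = 2 it is 1.3125 ≥ 0.8667.
So the minimum punishment length is K = 2.

2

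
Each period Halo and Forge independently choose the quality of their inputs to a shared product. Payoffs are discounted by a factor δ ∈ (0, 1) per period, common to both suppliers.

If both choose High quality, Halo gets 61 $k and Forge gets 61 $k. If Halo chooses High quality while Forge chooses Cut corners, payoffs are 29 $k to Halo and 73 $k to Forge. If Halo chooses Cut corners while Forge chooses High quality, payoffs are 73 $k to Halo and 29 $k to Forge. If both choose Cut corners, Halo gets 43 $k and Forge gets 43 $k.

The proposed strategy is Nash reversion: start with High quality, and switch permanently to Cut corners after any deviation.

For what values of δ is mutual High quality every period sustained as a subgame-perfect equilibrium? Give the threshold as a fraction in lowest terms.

2/5

61/(1−δ) ≥ 73 + 43δ/(1−δ)
61 ≥ 73 − 30δ
δ ≥ 12/30 = 2/5.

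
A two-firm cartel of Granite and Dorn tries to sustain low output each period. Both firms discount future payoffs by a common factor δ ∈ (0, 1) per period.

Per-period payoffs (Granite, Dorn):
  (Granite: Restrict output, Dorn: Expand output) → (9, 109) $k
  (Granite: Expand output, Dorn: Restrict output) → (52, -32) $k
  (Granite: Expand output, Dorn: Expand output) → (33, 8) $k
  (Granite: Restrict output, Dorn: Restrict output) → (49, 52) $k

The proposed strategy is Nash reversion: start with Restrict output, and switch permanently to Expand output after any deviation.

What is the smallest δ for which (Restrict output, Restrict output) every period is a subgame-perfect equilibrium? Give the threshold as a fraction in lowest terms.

57/101

Granite: cooperation gives 49 each period; deviation gives 52 once then 33 forever.
  49/(1−δ) ≥ 52 + 33δ/(1−δ) ⇒ δ ≥ 3/19.
Dorn: cooperation gives 52 each period; deviation gives 109 once then 8 forever.
  δ ≥ 57/101.
Both must hold, so the binding constraint is Dorn's: δ ≥ 57/101.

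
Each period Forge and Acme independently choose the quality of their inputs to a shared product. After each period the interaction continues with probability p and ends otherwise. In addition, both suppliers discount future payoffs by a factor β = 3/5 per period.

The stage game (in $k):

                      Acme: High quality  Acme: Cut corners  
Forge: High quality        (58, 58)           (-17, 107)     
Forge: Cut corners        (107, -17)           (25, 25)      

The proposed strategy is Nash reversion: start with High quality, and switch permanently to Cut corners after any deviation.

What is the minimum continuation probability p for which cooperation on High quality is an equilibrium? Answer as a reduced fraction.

245/246

Expected continuation weight on next period's payoff is β·p = 3/5·p, which plays the role of the discount factor.
Cooperation requires 3/5·p ≥ (107−58)/(107−25) = 49/82, hence p ≥ 245/246.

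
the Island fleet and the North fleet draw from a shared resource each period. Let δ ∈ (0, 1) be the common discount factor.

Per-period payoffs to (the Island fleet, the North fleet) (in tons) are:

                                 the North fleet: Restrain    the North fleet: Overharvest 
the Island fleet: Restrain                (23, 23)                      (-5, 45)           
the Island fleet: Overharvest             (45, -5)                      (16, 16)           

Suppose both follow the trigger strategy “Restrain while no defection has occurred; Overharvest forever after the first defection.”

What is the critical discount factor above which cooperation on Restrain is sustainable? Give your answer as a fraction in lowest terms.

22/29

One-period gain from deviating is 45 − 23 = 22. The loss is 23 − 16 = 7 in every subsequent period, with present value 7·δ/(1−δ).
Deviation is unprofitable when 7·δ/(1−δ) ≥ 22, i.e. δ/(1−δ) ≥ 22/7.
Equivalently δ ≥ 22/(22+7) = 22/29.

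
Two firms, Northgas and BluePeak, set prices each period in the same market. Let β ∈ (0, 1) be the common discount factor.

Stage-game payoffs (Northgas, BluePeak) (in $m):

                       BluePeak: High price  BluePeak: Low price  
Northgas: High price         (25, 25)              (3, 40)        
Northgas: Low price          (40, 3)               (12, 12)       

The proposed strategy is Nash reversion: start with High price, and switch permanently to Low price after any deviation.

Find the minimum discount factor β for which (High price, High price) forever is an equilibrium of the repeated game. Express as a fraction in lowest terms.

15/28

Cooperation forever yields 25 each period: 25/(1−β).
Deviating yields 40 once, then 12 forever: 40 + 12β/(1−β).
No profitable deviation requires 25/(1−β) ≥ 40 + 12β/(1−β).
Multiplying by (1−β): 25 ≥ 40(1−β) + 12β = 40 − 28β.
So 28β ≥ 15, i.e. β ≥ 15/28.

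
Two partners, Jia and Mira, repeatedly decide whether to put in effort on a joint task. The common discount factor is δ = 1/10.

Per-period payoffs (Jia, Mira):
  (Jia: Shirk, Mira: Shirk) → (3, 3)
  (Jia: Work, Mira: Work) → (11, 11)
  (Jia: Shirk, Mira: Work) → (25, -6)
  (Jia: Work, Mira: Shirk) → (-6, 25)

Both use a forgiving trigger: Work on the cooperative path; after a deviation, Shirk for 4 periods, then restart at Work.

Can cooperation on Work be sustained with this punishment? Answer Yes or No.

No

Comparing payoff streams over the 5 periods until play realigns: cooperate → 11(1+δ+…+δ^4); deviate → 25 + 3(δ+…+δ^4).
Cooperation is sustained iff (11−3)(δ+…+δ^4) ≥ 25−11.
δ+…+δ^4 = 1/10·(1−(1/10)^4)/(1−1/10) = 0.1111, and (25−11)/(11−3) = 1.7500.
0.1111 < 1.7500, so cooperation is not sustainable.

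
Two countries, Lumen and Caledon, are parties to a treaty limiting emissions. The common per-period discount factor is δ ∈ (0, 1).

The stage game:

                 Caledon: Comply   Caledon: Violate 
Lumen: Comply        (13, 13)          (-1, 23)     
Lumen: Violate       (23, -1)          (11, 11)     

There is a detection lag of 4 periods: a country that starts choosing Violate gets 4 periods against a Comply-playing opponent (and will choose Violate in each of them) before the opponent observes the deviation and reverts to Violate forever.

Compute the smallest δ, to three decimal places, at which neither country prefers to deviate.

Deviating for the 4 undetected periods gains 23−13 = 10 per period over cooperation, then loses 13−11 = 2 per period forever once punishment starts.
Gain: 10(1 + δ + … + δ^3); loss: 2·δ^4/(1−δ).
No profitable deviation ⇔ 10(1−δ^4) ≤ 2·δ^4, i.e. δ^4 ≥ 10/(10+2) = 5/6.
Hence δ ≥ (5/6)^(1/4) ≈ 0.955.

0.955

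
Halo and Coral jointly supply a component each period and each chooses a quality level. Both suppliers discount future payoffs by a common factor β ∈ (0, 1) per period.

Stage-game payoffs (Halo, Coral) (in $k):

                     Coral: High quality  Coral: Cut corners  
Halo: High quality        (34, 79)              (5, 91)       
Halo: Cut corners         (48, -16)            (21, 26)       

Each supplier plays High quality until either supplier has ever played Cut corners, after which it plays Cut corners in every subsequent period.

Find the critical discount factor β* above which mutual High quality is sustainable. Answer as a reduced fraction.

14/27

For Halo: deviation gain 48−34 = 14, per-period punishment loss 34−21 = 13. IC gives β ≥ 14/27.
For Coral: gain 12, loss 53 per period, so β ≥ 12/65.
The tighter constraint is Halo's, so cooperation needs β ≥ 14/27.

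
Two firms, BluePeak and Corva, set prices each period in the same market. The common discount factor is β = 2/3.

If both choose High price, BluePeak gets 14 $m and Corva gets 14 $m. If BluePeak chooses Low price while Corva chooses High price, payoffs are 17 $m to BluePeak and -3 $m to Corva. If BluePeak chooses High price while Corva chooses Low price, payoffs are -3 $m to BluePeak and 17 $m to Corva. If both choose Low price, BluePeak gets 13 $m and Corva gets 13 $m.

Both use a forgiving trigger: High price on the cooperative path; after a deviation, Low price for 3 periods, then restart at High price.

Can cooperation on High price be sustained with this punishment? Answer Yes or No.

No

Comparing payoff streams over the 4 periods until play realigns: cooperate → 14(1+β+…+β^3); deviate → 17 + 13(β+…+β^3).
Cooperation is sustained iff (14−13)(β+…+β^3) ≥ 17−14.
β+…+β^3 = 2/3·(1−(2/3)^3)/(1−2/3) = 1.4074, and (17−14)/(14−13) = 3.0000.
1.4074 < 3.0000, so cooperation is not sustainable.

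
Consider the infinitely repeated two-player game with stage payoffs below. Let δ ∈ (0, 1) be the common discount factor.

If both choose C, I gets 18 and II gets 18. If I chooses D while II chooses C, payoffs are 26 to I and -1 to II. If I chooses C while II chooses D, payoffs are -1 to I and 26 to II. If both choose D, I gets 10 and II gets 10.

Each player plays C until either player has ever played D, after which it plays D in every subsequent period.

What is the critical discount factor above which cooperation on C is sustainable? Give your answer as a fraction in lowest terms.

18/(1−δ) ≥ 26 + 10δ/(1−δ)
18 ≥ 26 − 16δ
δ ≥ 8/16 = 1/2.

1/2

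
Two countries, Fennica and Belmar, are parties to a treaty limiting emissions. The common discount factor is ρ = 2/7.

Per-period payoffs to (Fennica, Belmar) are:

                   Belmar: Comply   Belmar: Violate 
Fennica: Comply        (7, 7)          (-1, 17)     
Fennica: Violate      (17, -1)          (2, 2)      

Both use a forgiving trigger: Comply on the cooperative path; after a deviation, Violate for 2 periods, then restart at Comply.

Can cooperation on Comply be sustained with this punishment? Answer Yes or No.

No

Comparing payoff streams over the 3 periods until play realigns: cooperate → 7(1+ρ+…+ρ^2); deviate → 17 + 2(ρ+…+ρ^2).
Cooperation is sustained iff (7−2)(ρ+…+ρ^2) ≥ 17−7.
ρ+…+ρ^2 = 2/7·(1−(2/7)^2)/(1−2/7) = 0.3673, and (17−7)/(7−2) = 2.0000.
0.3673 < 2.0000, so cooperation is not sustainable.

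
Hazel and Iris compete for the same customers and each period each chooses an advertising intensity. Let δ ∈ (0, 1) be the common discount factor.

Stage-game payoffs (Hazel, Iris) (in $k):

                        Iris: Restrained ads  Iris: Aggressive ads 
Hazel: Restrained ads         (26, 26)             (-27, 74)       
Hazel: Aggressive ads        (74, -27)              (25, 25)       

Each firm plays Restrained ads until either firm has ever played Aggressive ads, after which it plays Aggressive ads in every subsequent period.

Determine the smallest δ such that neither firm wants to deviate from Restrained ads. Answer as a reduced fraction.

48/49

One-period gain from deviating is 74 − 26 = 48. The loss is 26 − 25 = 1 in every subsequent period, with present value 1·δ/(1−δ).
Deviation is unprofitable when 1·δ/(1−δ) ≥ 48, i.e. δ/(1−δ) ≥ 48.
Equivalently δ ≥ 48/(48+1) = 48/49.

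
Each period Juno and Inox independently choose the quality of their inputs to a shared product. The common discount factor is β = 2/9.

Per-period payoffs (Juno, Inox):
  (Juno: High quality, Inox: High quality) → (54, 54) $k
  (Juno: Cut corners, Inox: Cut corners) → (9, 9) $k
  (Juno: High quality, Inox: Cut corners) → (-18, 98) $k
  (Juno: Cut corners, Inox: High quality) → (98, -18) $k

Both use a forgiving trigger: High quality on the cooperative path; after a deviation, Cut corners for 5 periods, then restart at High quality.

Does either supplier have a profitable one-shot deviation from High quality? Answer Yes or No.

Yes

IC: β+…+β^5 ≥ (98−54)/(54−9) = 44/45.
At β = 2/9: partial sum = 0.2856 < 0.9778. Cooperation not sustainable.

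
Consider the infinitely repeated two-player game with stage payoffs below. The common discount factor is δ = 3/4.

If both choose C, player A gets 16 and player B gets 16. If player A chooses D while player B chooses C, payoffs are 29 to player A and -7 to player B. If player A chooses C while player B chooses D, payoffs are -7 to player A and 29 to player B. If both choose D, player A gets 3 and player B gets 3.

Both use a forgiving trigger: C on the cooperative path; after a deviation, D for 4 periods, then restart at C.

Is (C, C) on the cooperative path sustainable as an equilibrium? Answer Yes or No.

Yes

A one-shot deviation gives 29 now, then 3 for 4 periods, then back to 16.
Gain from deviating: (29−16) today; loss: (16−3) in each of the next 4 periods.
No-deviation condition: (16−3)(δ+…+δ^4) ≥ 29−16, i.e. δ+…+δ^4 ≥ 1.
At δ = 3/4: δ+…+δ^4 = 2.0508 ≥ 1.0000.
So cooperation is sustainable.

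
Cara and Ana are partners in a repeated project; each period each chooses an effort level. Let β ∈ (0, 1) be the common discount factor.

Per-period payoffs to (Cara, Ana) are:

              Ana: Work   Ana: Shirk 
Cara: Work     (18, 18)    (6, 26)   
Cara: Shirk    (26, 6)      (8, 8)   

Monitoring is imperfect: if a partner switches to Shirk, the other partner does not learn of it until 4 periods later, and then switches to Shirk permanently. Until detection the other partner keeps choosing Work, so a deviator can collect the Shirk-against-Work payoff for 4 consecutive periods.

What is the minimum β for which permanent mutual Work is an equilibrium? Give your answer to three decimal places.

Deviating for the 4 undetected periods gains 26−18 = 8 per period over cooperation, then loses 18−8 = 10 per period forever once punishment starts.
Gain: 8(1 + β + … + β^3); loss: 10·β^4/(1−β).
No profitable deviation ⇔ 8(1−β^4) ≤ 10·β^4, i.e. β^4 ≥ 8/(8+10) = 4/9.
Hence β ≥ (4/9)^(1/4) ≈ 0.816.

0.816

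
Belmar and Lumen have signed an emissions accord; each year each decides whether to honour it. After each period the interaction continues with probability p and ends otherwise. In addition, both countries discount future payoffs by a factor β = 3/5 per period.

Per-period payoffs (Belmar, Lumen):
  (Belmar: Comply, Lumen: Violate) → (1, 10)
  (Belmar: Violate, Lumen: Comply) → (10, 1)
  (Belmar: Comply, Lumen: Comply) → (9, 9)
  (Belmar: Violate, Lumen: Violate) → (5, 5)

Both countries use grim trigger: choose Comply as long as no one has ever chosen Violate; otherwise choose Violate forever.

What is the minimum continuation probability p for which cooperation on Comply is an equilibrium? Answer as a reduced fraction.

1/3

Expected continuation weight on next period's payoff is β·p = 3/5·p, which plays the role of the discount factor.
Cooperation requires 3/5·p ≥ (10−9)/(10−5) = 1/5, hence p ≥ 1/3.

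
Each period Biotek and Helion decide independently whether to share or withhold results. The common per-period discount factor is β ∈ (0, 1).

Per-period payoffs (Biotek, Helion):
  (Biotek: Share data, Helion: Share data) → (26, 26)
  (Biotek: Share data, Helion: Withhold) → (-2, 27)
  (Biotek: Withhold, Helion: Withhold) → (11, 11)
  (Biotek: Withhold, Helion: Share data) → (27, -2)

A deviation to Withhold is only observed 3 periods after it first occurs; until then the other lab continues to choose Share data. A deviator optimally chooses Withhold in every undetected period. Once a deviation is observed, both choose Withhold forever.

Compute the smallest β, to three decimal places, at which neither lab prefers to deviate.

0.397

Deviating for the 3 undetected periods gains 27−26 = 1 per period over cooperation, then loses 26−11 = 15 per period forever once punishment starts.
Gain: 1(1 + β + … + β^2); loss: 15·β^3/(1−β).
No profitable deviation ⇔ 1(1−β^3) ≤ 15·β^3, i.e. β^3 ≥ 1/(1+15) = 1/16.
Hence β ≥ (1/16)^(1/3) ≈ 0.397.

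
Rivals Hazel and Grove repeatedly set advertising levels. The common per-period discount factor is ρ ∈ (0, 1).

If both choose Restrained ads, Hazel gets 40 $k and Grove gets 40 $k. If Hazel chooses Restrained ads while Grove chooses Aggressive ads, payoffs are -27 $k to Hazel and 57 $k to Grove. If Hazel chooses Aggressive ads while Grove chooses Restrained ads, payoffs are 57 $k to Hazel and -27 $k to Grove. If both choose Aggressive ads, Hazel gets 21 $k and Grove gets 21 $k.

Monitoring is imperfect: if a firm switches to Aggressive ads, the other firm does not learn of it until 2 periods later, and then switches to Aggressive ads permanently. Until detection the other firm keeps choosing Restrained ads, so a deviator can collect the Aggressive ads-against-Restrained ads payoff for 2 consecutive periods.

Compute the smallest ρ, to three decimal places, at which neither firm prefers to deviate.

0.687

A deviator earns 57 for 2 periods, then 21 forever; cooperating earns 40 forever. Multiplying the IC by (1−ρ):
40 ≥ 57(1−ρ^2) + 21ρ^2, so 36·ρ^2 ≥ 17 and ρ^2 ≥ 17/36.
ρ ≥ (17/36)^(1/2) ≈ 0.687.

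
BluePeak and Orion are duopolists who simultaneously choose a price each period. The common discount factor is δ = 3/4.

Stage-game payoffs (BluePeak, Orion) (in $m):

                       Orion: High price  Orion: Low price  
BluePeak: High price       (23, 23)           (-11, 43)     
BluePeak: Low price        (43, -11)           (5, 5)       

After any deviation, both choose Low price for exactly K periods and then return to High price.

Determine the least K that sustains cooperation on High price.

2

No profitable deviation requires (23−5)(δ+…+δ^K) ≥ 43−23, i.e. δ+…+δ^K ≥ 10/9 ≈ 1.1111.
With δ = 3/4, the partial sums are K=1: 0.7500, K=2: 1.3125.
K = 2 is the first length at which the sum reaches 1.1111.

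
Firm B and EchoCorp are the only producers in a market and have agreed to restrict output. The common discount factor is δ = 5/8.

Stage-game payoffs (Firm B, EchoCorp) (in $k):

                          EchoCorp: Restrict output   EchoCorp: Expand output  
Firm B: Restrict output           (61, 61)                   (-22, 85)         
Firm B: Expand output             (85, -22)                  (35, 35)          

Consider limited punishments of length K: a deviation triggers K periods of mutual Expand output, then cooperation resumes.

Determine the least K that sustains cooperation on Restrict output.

2

Need Σ_{k=1}^{K} δ^k ≥ (85−61)/(61−35) = 0.9231 at δ = 5/8.
At K = 1 the sum is 0.6250 < 0.9231; at K = 2 it is 1.0156 ≥ 0.9231.
So the minimum punishment length is K = 2.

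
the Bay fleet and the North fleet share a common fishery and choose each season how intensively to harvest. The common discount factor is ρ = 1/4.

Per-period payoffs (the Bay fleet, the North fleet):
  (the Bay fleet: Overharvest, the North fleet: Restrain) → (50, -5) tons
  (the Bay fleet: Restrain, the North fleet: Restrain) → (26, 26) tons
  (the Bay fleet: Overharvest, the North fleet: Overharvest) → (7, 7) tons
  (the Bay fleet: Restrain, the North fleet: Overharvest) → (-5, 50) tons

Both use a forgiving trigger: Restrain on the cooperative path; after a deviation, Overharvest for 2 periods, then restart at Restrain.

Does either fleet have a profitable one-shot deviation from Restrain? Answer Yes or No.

Yes

A one-shot deviation gives 50 now, then 7 for 2 periods, then back to 26.
Gain from deviating: (50−26) today; loss: (26−7) in each of the next 2 periods.
No-deviation condition: (26−7)(ρ+…+ρ^2) ≥ 50−26, i.e. ρ+…+ρ^2 ≥ 24/19.
At ρ = 1/4: ρ+…+ρ^2 = 0.3125 < 1.2632.
So cooperation is not sustainable.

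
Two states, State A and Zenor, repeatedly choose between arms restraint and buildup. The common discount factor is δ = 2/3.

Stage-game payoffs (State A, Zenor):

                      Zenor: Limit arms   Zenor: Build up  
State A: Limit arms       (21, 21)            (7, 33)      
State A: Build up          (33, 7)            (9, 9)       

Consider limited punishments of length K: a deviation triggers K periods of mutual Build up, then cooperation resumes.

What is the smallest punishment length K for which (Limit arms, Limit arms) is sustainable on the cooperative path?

Need Σ_{k=1}^{K} δ^k ≥ (33−21)/(21−9) = 1.0000 at δ = 2/3.
At K = 1 the sum is 0.6667 < 1.0000; at K = 2 it is 1.1111 ≥ 1.0000.
So the minimum punishment length is K = 2.

2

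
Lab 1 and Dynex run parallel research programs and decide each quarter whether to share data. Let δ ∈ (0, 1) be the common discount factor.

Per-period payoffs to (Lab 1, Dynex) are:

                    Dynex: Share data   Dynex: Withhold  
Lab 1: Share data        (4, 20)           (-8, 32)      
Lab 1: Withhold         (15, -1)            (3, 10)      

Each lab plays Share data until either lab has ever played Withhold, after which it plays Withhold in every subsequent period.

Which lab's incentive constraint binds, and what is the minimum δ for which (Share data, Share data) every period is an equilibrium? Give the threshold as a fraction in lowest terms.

Lab 1: cooperation gives 4 each period; deviation gives 15 once then 3 forever.
  4/(1−δ) ≥ 15 + 3δ/(1−δ) ⇒ δ ≥ 11/12.
Dynex: cooperation gives 20 each period; deviation gives 32 once then 10 forever.
  δ ≥ 12/22 = 6/11.
Both must hold, so the binding constraint is Lab 1's: δ ≥ 11/12.

Lab 1; δ ≥ 11/12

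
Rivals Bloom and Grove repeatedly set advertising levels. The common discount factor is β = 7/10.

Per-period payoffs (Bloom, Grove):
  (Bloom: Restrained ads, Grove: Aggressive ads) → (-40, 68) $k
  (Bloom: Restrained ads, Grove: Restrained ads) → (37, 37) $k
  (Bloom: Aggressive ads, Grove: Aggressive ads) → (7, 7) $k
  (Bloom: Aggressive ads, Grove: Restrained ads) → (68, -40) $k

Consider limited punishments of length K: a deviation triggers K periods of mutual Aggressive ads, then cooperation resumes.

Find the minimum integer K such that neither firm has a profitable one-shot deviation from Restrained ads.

No profitable deviation requires (37−7)(β+…+β^K) ≥ 68−37, i.e. β+…+β^K ≥ 31/30 ≈ 1.0333.
With β = 7/10, the partial sums are K=1: 0.7000, K=2: 1.1900.
K = 2 is the first length at which the sum reaches 1.0333.

2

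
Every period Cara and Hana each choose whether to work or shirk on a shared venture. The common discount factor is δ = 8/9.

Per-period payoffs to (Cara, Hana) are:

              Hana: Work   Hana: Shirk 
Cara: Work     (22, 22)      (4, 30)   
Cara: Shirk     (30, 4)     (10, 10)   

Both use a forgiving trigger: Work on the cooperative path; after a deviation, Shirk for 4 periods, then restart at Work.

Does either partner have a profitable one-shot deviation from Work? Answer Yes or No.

Comparing payoff streams over the 5 periods until play realigns: cooperate → 22(1+δ+…+δ^4); deviate → 30 + 10(δ+…+δ^4).
Cooperation is sustained iff (22−10)(δ+…+δ^4) ≥ 30−22.
δ+…+δ^4 = 8/9·(1−(8/9)^4)/(1−8/9) = 3.0056, and (30−22)/(22−10) = 0.6667.
3.0056 ≥ 0.6667, so cooperation is sustainable.

No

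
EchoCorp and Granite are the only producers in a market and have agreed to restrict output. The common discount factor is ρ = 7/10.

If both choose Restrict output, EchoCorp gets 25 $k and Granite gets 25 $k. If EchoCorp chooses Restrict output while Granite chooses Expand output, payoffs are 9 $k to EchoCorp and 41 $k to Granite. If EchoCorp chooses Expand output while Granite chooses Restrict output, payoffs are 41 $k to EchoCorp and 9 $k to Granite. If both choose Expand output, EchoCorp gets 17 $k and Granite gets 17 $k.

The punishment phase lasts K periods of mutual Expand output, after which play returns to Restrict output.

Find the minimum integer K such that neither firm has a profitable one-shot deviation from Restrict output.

Need Σ_{k=1}^{K} ρ^k ≥ (41−25)/(25−17) = 2.0000 at ρ = 7/10.
At K = 5 the sum is 1.9412 < 2.0000; at K = 6 it is 2.0588 ≥ 2.0000.
So the minimum punishment length is K = 6.

6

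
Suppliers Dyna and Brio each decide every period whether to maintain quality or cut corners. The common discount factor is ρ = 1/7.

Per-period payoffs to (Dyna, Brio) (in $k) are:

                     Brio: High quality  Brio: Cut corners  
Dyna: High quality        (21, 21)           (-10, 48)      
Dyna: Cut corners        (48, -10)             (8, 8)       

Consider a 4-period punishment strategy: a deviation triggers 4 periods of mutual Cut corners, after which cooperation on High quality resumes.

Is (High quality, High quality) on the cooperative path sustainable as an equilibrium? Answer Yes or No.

No

Comparing payoff streams over the 5 periods until play realigns: cooperate → 21(1+ρ+…+ρ^4); deviate → 48 + 8(ρ+…+ρ^4).
Cooperation is sustained iff (21−8)(ρ+…+ρ^4) ≥ 48−21.
ρ+…+ρ^4 = 1/7·(1−(1/7)^4)/(1−1/7) = 0.1666, and (48−21)/(21−8) = 2.0769.
0.1666 < 2.0769, so cooperation is not sustainable.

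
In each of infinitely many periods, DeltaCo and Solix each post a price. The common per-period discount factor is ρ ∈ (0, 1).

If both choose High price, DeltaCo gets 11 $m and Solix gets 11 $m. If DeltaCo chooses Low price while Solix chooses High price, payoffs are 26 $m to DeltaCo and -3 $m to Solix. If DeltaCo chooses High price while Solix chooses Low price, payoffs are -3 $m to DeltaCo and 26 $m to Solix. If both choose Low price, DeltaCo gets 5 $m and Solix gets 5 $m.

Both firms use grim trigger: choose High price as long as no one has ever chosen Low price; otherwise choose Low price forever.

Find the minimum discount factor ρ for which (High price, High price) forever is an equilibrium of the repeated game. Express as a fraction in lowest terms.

5/7

Cooperation forever yields 11 each period: 11/(1−ρ).
Deviating yields 26 once, then 5 forever: 26 + 5ρ/(1−ρ).
No profitable deviation requires 11/(1−ρ) ≥ 26 + 5ρ/(1−ρ).
Multiplying by (1−ρ): 11 ≥ 26(1−ρ) + 5ρ = 26 − 21ρ.
So 21ρ ≥ 15, i.e. ρ ≥ 15/21 = 5/7.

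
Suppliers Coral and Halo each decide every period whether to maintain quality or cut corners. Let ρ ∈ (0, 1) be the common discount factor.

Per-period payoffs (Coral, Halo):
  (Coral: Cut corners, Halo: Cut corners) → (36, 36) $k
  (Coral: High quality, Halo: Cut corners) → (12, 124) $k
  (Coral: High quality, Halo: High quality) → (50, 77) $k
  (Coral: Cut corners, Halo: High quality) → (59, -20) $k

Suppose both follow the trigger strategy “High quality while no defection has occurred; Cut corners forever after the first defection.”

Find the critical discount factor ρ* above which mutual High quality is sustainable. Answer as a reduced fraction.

47/88

Coral's threshold: (59−50)/(59−36) = 9/23.
Halo's threshold: (124−77)/(124−36) = 47/88.
9/23 < 47/88, so Halo binds and ρ* = 47/88.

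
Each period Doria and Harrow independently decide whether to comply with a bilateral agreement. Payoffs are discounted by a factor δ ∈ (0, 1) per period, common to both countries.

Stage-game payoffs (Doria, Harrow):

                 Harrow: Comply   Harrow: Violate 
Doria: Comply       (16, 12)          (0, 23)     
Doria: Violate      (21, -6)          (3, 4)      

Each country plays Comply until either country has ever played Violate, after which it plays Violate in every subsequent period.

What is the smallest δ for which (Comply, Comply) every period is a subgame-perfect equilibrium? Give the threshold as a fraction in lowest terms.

Doria's threshold: (21−16)/(21−3) = 5/18.
Harrow's threshold: (23−12)/(23−4) = 11/19.
5/18 < 11/19, so Harrow binds and δ* = 11/19.

11/19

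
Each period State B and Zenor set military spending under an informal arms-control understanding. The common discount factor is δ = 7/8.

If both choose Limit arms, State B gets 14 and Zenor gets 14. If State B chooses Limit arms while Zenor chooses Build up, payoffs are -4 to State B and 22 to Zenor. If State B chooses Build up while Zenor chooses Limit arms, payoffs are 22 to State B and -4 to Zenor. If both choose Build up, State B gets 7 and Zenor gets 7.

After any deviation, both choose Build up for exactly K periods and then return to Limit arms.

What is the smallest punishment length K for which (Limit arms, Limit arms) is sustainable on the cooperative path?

2

No profitable deviation requires (14−7)(δ+…+δ^K) ≥ 22−14, i.e. δ+…+δ^K ≥ 8/7 ≈ 1.1429.
With δ = 7/8, the partial sums are K=1: 0.8750, K=2: 1.6406.
K = 2 is the first length at which the sum reaches 1.1429.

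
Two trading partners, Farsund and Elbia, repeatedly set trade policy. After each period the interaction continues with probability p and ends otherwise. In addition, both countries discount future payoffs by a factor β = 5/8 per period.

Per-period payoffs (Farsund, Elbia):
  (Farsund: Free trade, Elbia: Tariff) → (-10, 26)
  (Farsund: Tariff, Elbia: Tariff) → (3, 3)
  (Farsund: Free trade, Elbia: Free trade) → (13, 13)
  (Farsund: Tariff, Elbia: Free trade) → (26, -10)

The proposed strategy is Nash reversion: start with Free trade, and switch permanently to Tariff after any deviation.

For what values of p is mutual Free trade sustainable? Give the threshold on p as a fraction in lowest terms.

104/115

Expected continuation weight on next period's payoff is β·p = 5/8·p, which plays the role of the discount factor.
Cooperation requires 5/8·p ≥ (26−13)/(26−3) = 13/23, hence p ≥ 104/115.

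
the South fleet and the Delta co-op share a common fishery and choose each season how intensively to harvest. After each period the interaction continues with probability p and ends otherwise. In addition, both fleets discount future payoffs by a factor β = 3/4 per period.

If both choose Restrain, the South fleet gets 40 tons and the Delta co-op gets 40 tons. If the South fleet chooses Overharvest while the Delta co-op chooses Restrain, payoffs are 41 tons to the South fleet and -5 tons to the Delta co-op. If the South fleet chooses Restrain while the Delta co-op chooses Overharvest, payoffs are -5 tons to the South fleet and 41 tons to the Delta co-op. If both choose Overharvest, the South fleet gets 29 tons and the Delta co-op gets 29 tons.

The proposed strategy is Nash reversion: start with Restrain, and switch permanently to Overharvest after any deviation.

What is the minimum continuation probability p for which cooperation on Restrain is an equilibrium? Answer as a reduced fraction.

1/9

Expected continuation weight on next period's payoff is β·p = 3/4·p, which plays the role of the discount factor.
Cooperation requires 3/4·p ≥ (41−40)/(41−29) = 1/12, hence p ≥ 1/9.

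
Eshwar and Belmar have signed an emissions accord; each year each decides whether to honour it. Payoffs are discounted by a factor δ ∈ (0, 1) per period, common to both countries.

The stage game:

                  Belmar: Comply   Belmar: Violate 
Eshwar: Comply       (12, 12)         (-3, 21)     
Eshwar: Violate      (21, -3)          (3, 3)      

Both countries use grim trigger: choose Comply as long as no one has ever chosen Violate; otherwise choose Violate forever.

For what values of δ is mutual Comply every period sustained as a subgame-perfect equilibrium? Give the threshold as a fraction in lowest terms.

1/2

Cooperation forever yields 12 each period: 12/(1−δ).
Deviating yields 21 once, then 3 forever: 21 + 3δ/(1−δ).
No profitable deviation requires 12/(1−δ) ≥ 21 + 3δ/(1−δ).
Multiplying by (1−δ): 12 ≥ 21(1−δ) + 3δ = 21 − 18δ.
So 18δ ≥ 9, i.e. δ ≥ 9/18 = 1/2.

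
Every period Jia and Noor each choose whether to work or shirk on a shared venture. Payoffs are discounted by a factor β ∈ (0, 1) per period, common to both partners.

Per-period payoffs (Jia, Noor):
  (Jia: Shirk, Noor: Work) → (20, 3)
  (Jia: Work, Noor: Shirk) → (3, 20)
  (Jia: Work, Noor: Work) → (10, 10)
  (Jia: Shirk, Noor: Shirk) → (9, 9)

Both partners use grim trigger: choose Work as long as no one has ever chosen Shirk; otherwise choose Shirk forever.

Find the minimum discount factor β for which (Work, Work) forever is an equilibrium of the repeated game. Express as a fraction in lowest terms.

10/11

10/(1−β) ≥ 20 + 9β/(1−β)
10 ≥ 20 − 11β
β ≥ 10/11.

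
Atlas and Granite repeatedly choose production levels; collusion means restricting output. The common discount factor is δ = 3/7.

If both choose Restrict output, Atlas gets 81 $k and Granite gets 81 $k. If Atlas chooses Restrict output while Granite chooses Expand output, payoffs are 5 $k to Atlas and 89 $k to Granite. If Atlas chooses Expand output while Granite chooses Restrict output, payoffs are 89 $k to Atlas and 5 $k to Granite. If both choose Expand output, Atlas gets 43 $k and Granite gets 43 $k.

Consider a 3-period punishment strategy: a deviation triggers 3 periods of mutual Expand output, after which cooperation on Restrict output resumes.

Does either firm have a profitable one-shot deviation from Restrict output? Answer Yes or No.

A one-shot deviation gives 89 now, then 43 for 3 periods, then back to 81.
Gain from deviating: (89−81) today; loss: (81−43) in each of the next 3 periods.
No-deviation condition: (81−43)(δ+…+δ^3) ≥ 89−81, i.e. δ+…+δ^3 ≥ 4/19.
At δ = 3/7: δ+…+δ^3 = 0.6910 ≥ 0.2105.
So cooperation is sustainable.

No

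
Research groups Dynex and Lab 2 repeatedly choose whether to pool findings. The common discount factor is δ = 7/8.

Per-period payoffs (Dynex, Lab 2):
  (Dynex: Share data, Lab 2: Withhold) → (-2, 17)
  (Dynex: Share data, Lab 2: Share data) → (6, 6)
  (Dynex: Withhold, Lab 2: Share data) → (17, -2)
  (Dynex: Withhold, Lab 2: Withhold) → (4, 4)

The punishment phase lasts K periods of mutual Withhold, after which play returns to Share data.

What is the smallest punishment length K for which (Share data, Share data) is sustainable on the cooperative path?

No profitable deviation requires (6−4)(δ+…+δ^K) ≥ 17−6, i.e. δ+…+δ^K ≥ 11/2 ≈ 5.5000.
With δ = 7/8, the partial sums are K=1: 0.8750, K=2: 1.6406, …, K=10: 5.1585, K=11: 5.3887, K=12: 5.5901.
K = 12 is the first length at which the sum reaches 5.5000.

12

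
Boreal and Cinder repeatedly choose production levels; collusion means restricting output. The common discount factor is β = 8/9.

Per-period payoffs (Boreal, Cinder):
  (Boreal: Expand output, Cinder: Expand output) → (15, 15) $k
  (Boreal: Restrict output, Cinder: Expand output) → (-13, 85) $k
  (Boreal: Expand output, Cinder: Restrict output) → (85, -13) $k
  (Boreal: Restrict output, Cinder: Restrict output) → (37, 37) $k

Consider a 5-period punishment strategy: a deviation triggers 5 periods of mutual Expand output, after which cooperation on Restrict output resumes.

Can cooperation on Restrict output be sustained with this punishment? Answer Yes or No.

IC: β+…+β^5 ≥ (85−37)/(37−15) = 24/11.
At β = 8/9: partial sum = 3.5606 ≥ 2.1818. Cooperation sustainable.

Yes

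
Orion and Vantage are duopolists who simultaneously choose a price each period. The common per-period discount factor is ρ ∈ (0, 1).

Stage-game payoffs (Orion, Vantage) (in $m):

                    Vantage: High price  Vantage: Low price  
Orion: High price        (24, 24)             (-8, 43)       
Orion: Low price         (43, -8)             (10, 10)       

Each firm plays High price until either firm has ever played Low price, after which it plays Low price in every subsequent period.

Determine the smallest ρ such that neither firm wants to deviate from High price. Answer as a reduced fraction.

24/(1−ρ) ≥ 43 + 10ρ/(1−ρ)
24 ≥ 43 − 33ρ
ρ ≥ 19/33.

19/33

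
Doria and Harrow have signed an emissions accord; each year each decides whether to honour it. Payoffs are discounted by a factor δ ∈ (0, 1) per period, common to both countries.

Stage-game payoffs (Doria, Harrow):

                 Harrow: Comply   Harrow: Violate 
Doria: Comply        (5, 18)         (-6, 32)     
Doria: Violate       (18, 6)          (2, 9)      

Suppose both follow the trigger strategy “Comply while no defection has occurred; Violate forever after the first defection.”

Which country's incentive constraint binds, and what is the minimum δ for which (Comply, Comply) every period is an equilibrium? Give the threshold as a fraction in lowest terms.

Doria; δ ≥ 13/16

Doria's threshold: (18−5)/(18−2) = 13/16.
Harrow's threshold: (32−18)/(32−9) = 14/23.
13/16 > 14/23, so Doria binds and δ* = 13/16.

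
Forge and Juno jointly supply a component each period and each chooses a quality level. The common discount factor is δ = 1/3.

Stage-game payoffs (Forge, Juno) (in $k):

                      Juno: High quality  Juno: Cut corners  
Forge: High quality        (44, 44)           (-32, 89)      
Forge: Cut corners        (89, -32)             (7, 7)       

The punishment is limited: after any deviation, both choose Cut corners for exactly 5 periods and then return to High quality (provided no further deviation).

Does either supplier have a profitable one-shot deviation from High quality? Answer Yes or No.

A one-shot deviation gives 89 now, then 7 for 5 periods, then back to 44.
Gain from deviating: (89−44) today; loss: (44−7) in each of the next 5 periods.
No-deviation condition: (44−7)(δ+…+δ^5) ≥ 89−44, i.e. δ+…+δ^5 ≥ 45/37.
At δ = 1/3: δ+…+δ^5 = 0.4979 < 1.2162.
So cooperation is not sustainable.

Yes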